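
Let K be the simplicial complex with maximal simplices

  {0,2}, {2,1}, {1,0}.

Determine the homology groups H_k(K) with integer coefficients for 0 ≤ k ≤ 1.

H_0 ≅ Z,  H_1 ≅ Z.

We work with the vertex ordering 0 < 1 < 2. The simplices of K, each written with vertices in increasing order, are:

  0-simplices (3): [0], [1], [2]
  1-simplices (3): [0,1], [0,2], [1,2]

Hence C_0 ≅ Z^3, C_1 ≅ Z^3.

The boundary map ∂_1: C_1 → C_0 sends each edge [p,q] (with p < q) to q − p.
This gives a 3×3 integer matrix of rank 2; reducing to Smith normal form yields diagonal entries (1,1).

From H_k ≅ ker(∂_k) / im(∂_{k+1}) we obtain:

  H_0: rank C_0 − rank ∂_1 = 3 − 2 = 1, and the invariant factors of ∂_1 are all 1, so H_0 = Z.
  H_1: rank ker ∂_1 − rank ∂_2 = (3 − 2) − 0 = 1, and there is no ∂_2, so H_1 = Z.

As a check, the Euler characteristic is 3 − 3 = 0, which agrees with 1 − 1 = 0.
(K is a triangulation of the circle S^1.)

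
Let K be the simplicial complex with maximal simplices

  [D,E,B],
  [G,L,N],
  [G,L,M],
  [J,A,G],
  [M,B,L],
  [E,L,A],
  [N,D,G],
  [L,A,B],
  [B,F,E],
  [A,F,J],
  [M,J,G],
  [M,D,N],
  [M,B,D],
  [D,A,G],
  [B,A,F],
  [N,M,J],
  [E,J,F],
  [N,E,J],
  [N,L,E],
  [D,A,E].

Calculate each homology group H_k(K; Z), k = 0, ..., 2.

H_0 ≅ Z,  H_1 ≅ Z × Z/2,  H_2 = 0.

K has 10 vertices, 30 edges, 20 triangles.
rank ∂_0 = 0, rank ∂_1 = 9 ⇒ b_0 = 10 − 0 − 9 = 1; all invariant factors of ∂_1 are 1 so no torsion. So H_0 = Z.
rank ∂_1 = 9, rank ∂_2 = 20 ⇒ b_1 = 30 − 9 − 20 = 1; ∂_2 has invariant factor(s) [2] giving torsion. So H_1 = Z × Z/2.
rank ∂_2 = 20, rank ∂_3 = 0 ⇒ b_2 = 20 − 20 − 0 = 0. So H_2 = 0.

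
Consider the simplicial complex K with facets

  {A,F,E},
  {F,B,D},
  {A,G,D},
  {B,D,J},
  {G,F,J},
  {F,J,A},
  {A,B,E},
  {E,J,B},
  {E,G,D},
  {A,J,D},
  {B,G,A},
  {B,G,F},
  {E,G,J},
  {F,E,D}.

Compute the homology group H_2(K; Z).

We work with the vertex ordering A < B < D < E < F < G < J. The simplices of K, each written with vertices in increasing order, are:

  0-simplices (7): A, B, D, E, F, G, J
  1-simplices (21): AB, AD, AE, AF, AG, AJ, BD, BE, BF, BG, BJ, DE, DF, DG, DJ, EF, EG, EJ, FG, FJ, GJ
  2-simplices (14): ABE, ABG, ADG, ADJ, AEF, AFJ, BDF, BDJ, BEJ, BFG, DEF, DEG, EGJ, FGJ

Hence C_0 ≅ Z^7, C_1 ≅ Z^21, C_2 ≅ Z^14.

Boundary ∂_1: C_1 → C_0 maps an edge to its endpoints' difference, ∂[p,q] = q − p. For instance
  ∂AD = D − A.
As a 7×21 matrix over Z this has rank 6, with invariant factors (1,1,1,1,1,1).

∂_2: C_2 → C_1 acts by ∂[p,q,r] = [q,r] − [p,r] + [p,q]. For instance
  ∂AFJ = FJ − AJ + AF,
  ∂BFG = FG − BG + BF.
The 21×14 boundary matrix has rank 13 and Smith normal form diag(1,1,1,1,1,1,1,1,1,1,1,1,1).

From H_k ≅ ker(∂_k) / im(∂_{k+1}) we obtain:

  H_2: rank ker ∂_2 − rank ∂_3 = (14 − 13) − 0 = 1, and there is no ∂_3, so H_2 ≅ Z.

(K is a triangulation of the torus T^2.)

H_2 ≅ Z.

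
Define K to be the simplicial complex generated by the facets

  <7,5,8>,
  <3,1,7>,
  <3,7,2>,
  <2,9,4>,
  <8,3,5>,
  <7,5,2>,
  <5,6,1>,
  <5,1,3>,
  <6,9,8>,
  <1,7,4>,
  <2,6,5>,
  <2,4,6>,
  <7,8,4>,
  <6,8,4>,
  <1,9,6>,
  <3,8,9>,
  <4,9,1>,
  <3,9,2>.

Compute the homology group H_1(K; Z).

We work with the vertex ordering 1 < 2 < 3 < 4 < 5 < 6 < 7 < 8 < 9. The simplices of K, each written with vertices in increasing order, are:

  0-simplices (9): [1], [2], [3], [4], [5], [6], [7], [8], [9]
  1-simplices (27): (27 of them)
  2-simplices (18): [1,3,5], [1,3,7], [1,4,7], [1,4,9], [1,5,6], [1,6,9], [2,3,7], [2,3,9], [2,4,6], [2,4,9], [2,5,6], [2,5,7], [3,5,8], [3,8,9], [4,6,8], [4,7,8], [5,7,8], [6,8,9]

giving chain groups C_0 ≅ Z^9, C_1 ≅ Z^27, C_2 ≅ Z^18.

Boundary ∂_1: C_1 → C_0 is given by ∂[p,q] = [q] − [p]. For instance
  ∂[1,4] = [4] − [1].
The resulting 9×27 matrix has rank 8, and its Smith normal form has invariant factors (1,1,1,1,1,1,1,1).

Boundary ∂_2: C_2 → C_1 maps a triangle to the signed sum of its edges. For instance
  ∂[3,5,8] = [5,8] − [3,8] + [3,5],
  ∂[2,5,6] = [5,6] − [2,6] + [2,5].
This gives a 27×18 integer matrix of rank 18; reducing to Smith normal form yields diagonal entries (1,1,1,1,1,1,1,1,1,1,1,1,1,1,1,1,1,2).

From H_k ≅ ker(∂_k) / im(∂_{k+1}) we obtain:

  H_1: rank ker ∂_1 − rank ∂_2 = (27 − 8) − 18 = 1, and ∂_2 has invariant factor 2 > 1, so H_1 ≅ Z ⊕ Z/2Z.

H_1 = Z ⊕ Z/2Z.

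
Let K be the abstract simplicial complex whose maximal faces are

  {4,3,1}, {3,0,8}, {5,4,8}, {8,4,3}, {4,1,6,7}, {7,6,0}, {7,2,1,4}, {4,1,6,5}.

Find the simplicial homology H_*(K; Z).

Order the vertices as 0 < 1 < 2 < 3 < 4 < 5 < 6 < 7 < 8. Listing each simplex with vertices in this order, K has dimension 3 with simplices:

  0-simplices (9): [0], [1], [2], [3], [4], [5], [6], [7], [8]
  1-simplices (21): [0,3], [0,6], [0,7], [0,8], [1,2], [1,3], [1,4], [1,5], [1,6], [1,7], [2,4], [2,7], [3,4], [3,8], [4,5], [4,6], [4,7], [4,8], [5,6], [5,8], [6,7]
  2-simplices (15): [0,3,8], [0,6,7], [1,2,4], [1,2,7], [1,3,4], [1,4,5], [1,4,6], [1,4,7], [1,5,6], [1,6,7], [2,4,7], [3,4,8], [4,5,6], [4,5,8], [4,6,7]
  3-simplices (3): [1,2,4,7], [1,4,5,6], [1,4,6,7]

so the chain groups are C_0 ≅ Z^9, C_1 ≅ Z^21, C_2 ≅ Z^15, C_3 ≅ Z^3.

∂_1: C_1 → C_0 is given by ∂[p,q] = [q] − [p]. For instance
  ∂[0,6] = [6] − [0].
This gives a 9×21 integer matrix of rank 8; reducing to Smith normal form yields diagonal entries (1,1,1,1,1,1,1,1).

The boundary map ∂_2: C_2 → C_1 maps a triangle to the signed sum of its edges. For instance
  ∂[1,4,7] = [4,7] − [1,7] + [1,4],
  ∂[1,4,6] = [4,6] − [1,6] + [1,4].
The resulting 21×15 matrix has rank 12, and its Smith normal form has invariant factors (1,1,1,1,1,1,1,1,1,1,1,1).

∂_3: C_3 → C_2 sends each 3-simplex σ to the alternating sum Σ_i (−1)^i (σ with its i-th vertex removed). For instance
  ∂[1,2,4,7] = [2,4,7] − [1,4,7] + [1,2,7] − [1,2,4],
  ∂[1,4,6,7] = [4,6,7] − [1,6,7] + [1,4,7] − [1,4,6].
This gives a 15×3 integer matrix of rank 3; reducing to Smith normal form yields diagonal entries (1,1,1).

Now H_k = ker ∂_k / im ∂_{k+1}, so:

  H_0: rank C_0 − rank ∂_1 = 9 − 8 = 1, and the invariant factors of ∂_1 are all 1, so H_0 = Z.
  H_1: rank ker ∂_1 − rank ∂_2 = (21 − 8) − 12 = 1, and the invariant factors of ∂_2 are all 1, so H_1 = Z.
  H_2: rank ker ∂_2 − rank ∂_3 = (15 − 12) − 3 = 0, and the invariant factors of ∂_3 are all 1, so H_2 = 0.
  H_3: rank ker ∂_3 − rank ∂_4 = (3 − 3) − 0 = 0, and there is no ∂_4, so H_3 = 0.

As a check, the Euler characteristic is 9 − 21 + 15 − 3 = 0, which agrees with 1 − 1 + 0 − 0 = 0.

H_0 ≅ Z,  H_1 ≅ Z,  H_2 = 0,  H_3 = 0.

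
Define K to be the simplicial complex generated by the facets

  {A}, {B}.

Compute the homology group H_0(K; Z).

We work with the vertex ordering A < B. The simplices of K, each written with vertices in increasing order, are:

  0-simplices (2): A, B

giving chain groups C_0 ≅ Z^2.

From H_k ≅ ker(∂_k) / im(∂_{k+1}) we obtain:

  H_0: rank C_0 − rank ∂_1 = 2 − 0 = 2, and there is no ∂_1, so H_0 = Z^2.

H_0 ≅ Z^2.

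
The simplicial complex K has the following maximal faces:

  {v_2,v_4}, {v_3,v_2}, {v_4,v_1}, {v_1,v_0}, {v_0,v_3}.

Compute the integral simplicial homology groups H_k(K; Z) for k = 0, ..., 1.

K has 5 vertices, 5 edges.
rank ∂_0 = 0, rank ∂_1 = 4 ⇒ b_0 = 5 − 0 − 4 = 1; all invariant factors of ∂_1 are 1 so no torsion. So H_0 ≅ Z.
rank ∂_1 = 4, rank ∂_2 = 0 ⇒ b_1 = 5 − 4 − 0 = 1. So H_1 ≅ Z.

H_0 = Z,  H_1 = Z.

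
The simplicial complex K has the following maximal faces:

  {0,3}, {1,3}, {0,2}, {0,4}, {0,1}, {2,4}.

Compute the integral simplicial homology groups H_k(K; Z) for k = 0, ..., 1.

H_0 = Z,  H_1 = Z^2.

Take the total order 0 < 1 < 2 < 3 < 4 on the vertex set. Then K (dimension 1) consists of the simplices:

  0-simplices (5): [0], [1], [2], [3], [4]
  1-simplices (6): [0,1], [0,2], [0,3], [0,4], [1,3], [2,4]

so the chain groups are C_0 ≅ Z^5, C_1 ≅ Z^6.

The boundary map ∂_1: C_1 → C_0 sends each edge [p,q] (with p < q) to q − p. For instance
  ∂[0,2] = [2] − [0].
As a 5×6 matrix over Z this has rank 4, with invariant factors (1,1,1,1).

From H_k ≅ ker(∂_k) / im(∂_{k+1}) we obtain:

  H_0: rank C_0 − rank ∂_1 = 5 − 4 = 1, and the invariant factors of ∂_1 are all 1, so H_0 ≅ Z.
  H_1: rank ker ∂_1 − rank ∂_2 = (6 − 4) − 0 = 2, and there is no ∂_2, so H_1 ≅ Z^2.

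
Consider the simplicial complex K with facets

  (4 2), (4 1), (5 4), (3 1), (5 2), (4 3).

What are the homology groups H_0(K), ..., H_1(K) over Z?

Order the vertices as 1 < 2 < 3 < 4 < 5. Listing each simplex with vertices in this order, K has dimension 1 with simplices:

  0-simplices (5): [1], [2], [3], [4], [5]
  1-simplices (6): [1,3], [1,4], [2,4], [2,5], [3,4], [4,5]

so the chain groups are C_0 ≅ Z^5, C_1 ≅ Z^6.

Boundary ∂_1: C_1 → C_0 is given by ∂[p,q] = [q] − [p]. For instance
  ∂[2,4] = [4] − [2].
The resulting 5×6 matrix has rank 4, and its Smith normal form has invariant factors (1,1,1,1).

Computing H_k = (kernel of ∂_k) / (image of ∂_{k+1}):

  H_0: rank C_0 − rank ∂_1 = 5 − 4 = 1, and the invariant factors of ∂_1 are all 1, so H_0 = Z.
  H_1: rank ker ∂_1 − rank ∂_2 = (6 − 4) − 0 = 2, and there is no ∂_2, so H_1 = Z^2.

(K is a triangulation of a wedge of 2 circles.)

H_0 ≅ Z,  H_1 ≅ Z^2.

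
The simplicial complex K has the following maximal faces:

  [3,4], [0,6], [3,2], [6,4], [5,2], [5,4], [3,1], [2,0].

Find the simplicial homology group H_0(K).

H_0 ≅ Z.

Take the total order 0 < 1 < 2 < 3 < 4 < 5 < 6 on the vertex set. Then K (dimension 1) consists of the simplices:

  0-simplices (7): [0], [1], [2], [3], [4], [5], [6]
  1-simplices (8): [0,2], [0,6], [1,3], [2,3], [2,5], [3,4], [4,5], [4,6]

giving chain groups C_0 ≅ Z^7, C_1 ≅ Z^8.

The boundary map ∂_1: C_1 → C_0 is given by ∂[p,q] = [q] − [p]. For instance
  ∂[1,3] = [3] − [1].
As a 7×8 matrix over Z this has rank 6, with invariant factors (1,1,1,1,1,1).

Computing H_k = (kernel of ∂_k) / (image of ∂_{k+1}):

  H_0: rank C_0 − rank ∂_1 = 7 − 6 = 1, and the invariant factors of ∂_1 are all 1, so H_0 = Z.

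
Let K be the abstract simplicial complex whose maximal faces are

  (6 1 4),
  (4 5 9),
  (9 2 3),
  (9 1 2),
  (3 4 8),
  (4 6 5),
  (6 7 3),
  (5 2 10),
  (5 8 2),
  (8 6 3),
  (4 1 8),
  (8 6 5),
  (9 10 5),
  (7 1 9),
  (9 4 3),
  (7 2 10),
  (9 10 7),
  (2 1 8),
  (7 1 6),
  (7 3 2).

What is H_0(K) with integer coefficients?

H_0 ≅ Z.

K has 10 vertices, 30 edges, 20 triangles.
rank ∂_0 = 0, rank ∂_1 = 9 ⇒ b_0 = 10 − 0 − 9 = 1; all invariant factors of ∂_1 are 1 so no torsion. So H_0 ≅ Z.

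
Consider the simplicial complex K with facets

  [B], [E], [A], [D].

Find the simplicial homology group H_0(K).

K has 4 vertices.
rank ∂_0 = 0, rank ∂_1 = 0 ⇒ b_0 = 4 − 0 − 0 = 4. So H_0 = Z^4.

H_0 = Z^4.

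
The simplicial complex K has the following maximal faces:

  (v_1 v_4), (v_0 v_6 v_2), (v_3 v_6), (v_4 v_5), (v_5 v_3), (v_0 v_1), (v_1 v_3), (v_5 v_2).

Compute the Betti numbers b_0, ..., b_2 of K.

b_0 = 1, b_1 = 3, b_2 = 0.

We work with the vertex ordering v_0 < v_1 < v_2 < v_3 < v_4 < v_5 < v_6. The simplices of K, each written with vertices in increasing order, are:

  0-simplices (7): [v_0], [v_1], [v_2], [v_3], [v_4], [v_5], [v_6]
  1-simplices (10): [v_0,v_1], [v_0,v_2], [v_0,v_6], [v_1,v_3], [v_1,v_4], [v_2,v_5], [v_2,v_6], [v_3,v_5], [v_3,v_6], [v_4,v_5]
  2-simplices (1): [v_0,v_2,v_6]

giving chain groups C_0 ≅ Z^7, C_1 ≅ Z^10, C_2 ≅ Z^1.

∂_1: C_1 → C_0 maps an edge to its endpoints' difference, ∂[p,q] = q − p. For instance
  ∂[v_0,v_2] = [v_2] − [v_0].
The 7×10 boundary matrix has rank 6 and Smith normal form diag(1,1,1,1,1,1).

Boundary ∂_2: C_2 → C_1 maps a triangle to the signed sum of its edges. For instance
  ∂[v_0,v_2,v_6] = [v_2,v_6] − [v_0,v_6] + [v_0,v_2].
As a 10×1 matrix over Z this has rank 1, with invariant factors (1).

From H_k ≅ ker(∂_k) / im(∂_{k+1}) we obtain:

  H_0: rank C_0 − rank ∂_1 = 7 − 6 = 1, and the invariant factors of ∂_1 are all 1, so H_0 = Z.
  H_1: rank ker ∂_1 − rank ∂_2 = (10 − 6) − 1 = 3, and the invariant factors of ∂_2 are all 1, so H_1 = Z^3.
  H_2: rank ker ∂_2 − rank ∂_3 = (1 − 1) − 0 = 0, and there is no ∂_3, so H_2 = 0.

As a check, the Euler characteristic is 7 − 10 + 1 = -2, which agrees with 1 − 3 + 0 = -2.

Hence the Betti numbers are b_0 = 1, b_1 = 3, b_2 = 0.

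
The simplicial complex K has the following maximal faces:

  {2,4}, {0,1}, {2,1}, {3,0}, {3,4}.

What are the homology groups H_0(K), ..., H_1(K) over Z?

Order the vertices as 0 < 1 < 2 < 3 < 4. Listing each simplex with vertices in this order, K has dimension 1 with simplices:

  0-simplices (5): [0], [1], [2], [3], [4]
  1-simplices (5): [0,1], [0,3], [1,2], [2,4], [3,4]

giving chain groups C_0 ≅ Z^5, C_1 ≅ Z^5.

Boundary ∂_1: C_1 → C_0 sends each edge [p,q] (with p < q) to q − p.
The resulting 5×5 matrix has rank 4, and its Smith normal form has invariant factors (1,1,1,1).

Reading off H_k = ker ∂_k / im ∂_{k+1}:

  H_0: rank C_0 − rank ∂_1 = 5 − 4 = 1, and the invariant factors of ∂_1 are all 1, so H_0 ≅ Z.
  H_1: rank ker ∂_1 − rank ∂_2 = (5 − 4) − 0 = 1, and there is no ∂_2, so H_1 ≅ Z.

H_0 ≅ Z,  H_1 ≅ Z.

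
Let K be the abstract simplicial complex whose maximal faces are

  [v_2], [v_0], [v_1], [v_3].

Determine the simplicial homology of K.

We work with the vertex ordering v_0 < v_1 < v_2 < v_3. The simplices of K, each written with vertices in increasing order, are:

  0-simplices (4): [v_0], [v_1], [v_2], [v_3]

giving chain groups C_0 ≅ Z^4.

Now H_k = ker ∂_k / im ∂_{k+1}, so:

  H_0: rank C_0 − rank ∂_1 = 4 − 0 = 4, and there is no ∂_1, so H_0 ≅ Z^4.

H_0 = Z^4.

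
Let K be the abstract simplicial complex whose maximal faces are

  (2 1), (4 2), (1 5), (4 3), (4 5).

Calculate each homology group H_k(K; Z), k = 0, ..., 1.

H_0 ≅ Z,  H_1 ≅ Z.

Fix the vertex order 1 < 2 < 3 < 4 < 5 and write every simplex with vertices in increasing order. Then dim K = 1 and the simplices of K are:

  0-simplices (5): [1], [2], [3], [4], [5]
  1-simplices (5): [1,2], [1,5], [2,4], [3,4], [4,5]

Hence C_0 ≅ Z^5, C_1 ≅ Z^5.

The boundary map ∂_1: C_1 → C_0 maps an edge to its endpoints' difference, ∂[p,q] = q − p. For instance
  ∂[1,2] = [2] − [1].
The 5×5 boundary matrix has rank 4 and Smith normal form diag(1,1,1,1).

From H_k ≅ ker(∂_k) / im(∂_{k+1}) we obtain:

  H_0: rank C_0 − rank ∂_1 = 5 − 4 = 1, and the invariant factors of ∂_1 are all 1, so H_0 = Z.
  H_1: rank ker ∂_1 − rank ∂_2 = (5 − 4) − 0 = 1, and there is no ∂_2, so H_1 = Z.

As a check, the Euler characteristic is 5 − 5 = 0, which agrees with 1 − 1 = 0.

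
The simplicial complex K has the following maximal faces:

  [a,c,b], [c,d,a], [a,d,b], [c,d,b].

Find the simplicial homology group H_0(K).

Fix the vertex order a < b < c < d and write every simplex with vertices in increasing order. Then dim K = 2 and the simplices of K are:

  0-simplices (4): a, b, c, d
  1-simplices (6): ab, ac, ad, bc, bd, cd
  2-simplices (4): abc, abd, acd, bcd

giving chain groups C_0 ≅ Z^4, C_1 ≅ Z^6, C_2 ≅ Z^4.

The boundary map ∂_1: C_1 → C_0 sends each edge [p,q] (with p < q) to q − p. For instance
  ∂bd = d − b.
As a 4×6 matrix over Z this has rank 3, with invariant factors (1,1,1).

The boundary map ∂_2: C_2 → C_1 acts by ∂[p,q,r] = [q,r] − [p,r] + [p,q]. For instance
  ∂abc = bc − ac + ab,
  ∂bcd = cd − bd + bc.
The resulting 6×4 matrix has rank 3, and its Smith normal form has invariant factors (1,1,1).

Now H_k = ker ∂_k / im ∂_{k+1}, so:

  H_0: rank C_0 − rank ∂_1 = 4 − 3 = 1, and the invariant factors of ∂_1 are all 1, so H_0 ≅ Z.

H_0 = Z.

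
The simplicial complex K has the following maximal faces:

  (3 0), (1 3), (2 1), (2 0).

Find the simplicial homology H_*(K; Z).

We work with the vertex ordering 0 < 1 < 2 < 3. The simplices of K, each written with vertices in increasing order, are:

  0-simplices (4): [0], [1], [2], [3]
  1-simplices (4): [0,2], [0,3], [1,2], [1,3]

so the chain groups are C_0 ≅ Z^4, C_1 ≅ Z^4.

Boundary ∂_1: C_1 → C_0 maps an edge to its endpoints' difference, ∂[p,q] = q − p.
The 4×4 boundary matrix has rank 3 and Smith normal form diag(1,1,1).

Computing H_k = (kernel of ∂_k) / (image of ∂_{k+1}):

  H_0: rank C_0 − rank ∂_1 = 4 − 3 = 1, and the invariant factors of ∂_1 are all 1, so H_0 ≅ Z.
  H_1: rank ker ∂_1 − rank ∂_2 = (4 − 3) − 0 = 1, and there is no ∂_2, so H_1 ≅ Z.

As a check, the Euler characteristic is 4 − 4 = 0, which agrees with 1 − 1 = 0.

H_0 ≅ Z,  H_1 ≅ Z.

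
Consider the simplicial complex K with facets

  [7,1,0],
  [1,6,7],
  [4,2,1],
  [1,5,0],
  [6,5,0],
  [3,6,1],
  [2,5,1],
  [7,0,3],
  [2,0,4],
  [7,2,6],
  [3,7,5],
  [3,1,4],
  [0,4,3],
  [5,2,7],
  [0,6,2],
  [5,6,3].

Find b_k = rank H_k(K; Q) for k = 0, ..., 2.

We work with the vertex ordering 0 < 1 < 2 < 3 < 4 < 5 < 6 < 7. The simplices of K, each written with vertices in increasing order, are:

  0-simplices (8): [0], [1], [2], [3], [4], [5], [6], [7]
  1-simplices (24): (24 of them)
  2-simplices (16): [0,1,5], [0,1,7], [0,2,4], [0,2,6], [0,3,4], [0,3,7], [0,5,6], [1,2,4], [1,2,5], [1,3,4], [1,3,6], [1,6,7], [2,5,7], [2,6,7], [3,5,6], [3,5,7]

so the chain groups are C_0 ≅ Z^8, C_1 ≅ Z^24, C_2 ≅ Z^16.

Boundary ∂_1: C_1 → C_0 maps an edge to its endpoints' difference, ∂[p,q] = q − p. For instance
  ∂[1,2] = [2] − [1].
The 8×24 boundary matrix has rank 7 and Smith normal form diag(1,1,1,1,1,1,1).

The boundary map ∂_2: C_2 → C_1 sends each 2-simplex [p,q,r] to [q,r] − [p,r] + [p,q]. For instance
  ∂[0,1,7] = [1,7] − [0,7] + [0,1],
  ∂[0,3,7] = [3,7] − [0,7] + [0,3].
The resulting 24×16 matrix has rank 15, and its Smith normal form has invariant factors (1,1,1,1,1,1,1,1,1,1,1,1,1,1,1).

Computing H_k = (kernel of ∂_k) / (image of ∂_{k+1}):

  H_0: rank C_0 − rank ∂_1 = 8 − 7 = 1, and the invariant factors of ∂_1 are all 1, so H_0 = Z.
  H_1: rank ker ∂_1 − rank ∂_2 = (24 − 7) − 15 = 2, and the invariant factors of ∂_2 are all 1, so H_1 = Z^2.
  H_2: rank ker ∂_2 − rank ∂_3 = (16 − 15) − 0 = 1, and there is no ∂_3, so H_2 = Z.

As a check, the Euler characteristic is 8 − 24 + 16 = 0, which agrees with 1 − 2 + 1 = 0.

Hence the Betti numbers are b_0 = 1, b_1 = 2, b_2 = 1.

b_0 = 1, b_1 = 2, b_2 = 1.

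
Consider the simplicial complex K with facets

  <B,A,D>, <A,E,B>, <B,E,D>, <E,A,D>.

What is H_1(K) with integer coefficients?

We work with the vertex ordering A < B < D < E. The simplices of K, each written with vertices in increasing order, are:

  0-simplices (4): A, B, D, E
  1-simplices (6): AB, AD, AE, BD, BE, DE
  2-simplices (4): ABD, ABE, ADE, BDE

giving chain groups C_0 ≅ Z^4, C_1 ≅ Z^6, C_2 ≅ Z^4.

The boundary map ∂_1: C_1 → C_0 is given by ∂[p,q] = [q] − [p].
The resulting 4×6 matrix has rank 3, and its Smith normal form has invariant factors (1,1,1).

The boundary map ∂_2: C_2 → C_1 acts by ∂[p,q,r] = [q,r] − [p,r] + [p,q]. For instance
  ∂ABE = BE − AE + AB,
  ∂ADE = DE − AE + AD.
The resulting 6×4 matrix has rank 3, and its Smith normal form has invariant factors (1,1,1).

Computing H_k = (kernel of ∂_k) / (image of ∂_{k+1}):

  H_1: rank ker ∂_1 − rank ∂_2 = (6 − 3) − 3 = 0, and the invariant factors of ∂_2 are all 1, so H_1 = 0.

H_1 = 0.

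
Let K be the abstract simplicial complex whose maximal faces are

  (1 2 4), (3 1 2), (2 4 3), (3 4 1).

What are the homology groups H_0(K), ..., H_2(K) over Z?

K has 4 vertices, 6 edges, 4 triangles.
rank ∂_0 = 0, rank ∂_1 = 3 ⇒ b_0 = 4 − 0 − 3 = 1; all invariant factors of ∂_1 are 1 so no torsion. So H_0 = Z.
rank ∂_1 = 3, rank ∂_2 = 3 ⇒ b_1 = 6 − 3 − 3 = 0; all invariant factors of ∂_2 are 1 so no torsion. So H_1 = 0.
rank ∂_2 = 3, rank ∂_3 = 0 ⇒ b_2 = 4 − 3 − 0 = 1. So H_2 = Z.

H_0 ≅ Z,  H_1 = 0,  H_2 ≅ Z.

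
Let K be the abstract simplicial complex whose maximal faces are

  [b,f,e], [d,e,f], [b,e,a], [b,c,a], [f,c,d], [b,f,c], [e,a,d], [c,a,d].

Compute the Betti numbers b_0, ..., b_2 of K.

Take the total order a < b < c < d < e < f on the vertex set. Then K (dimension 2) consists of the simplices:

  0-simplices (6): a, b, c, d, e, f
  1-simplices (12): ab, ac, ad, ae, bc, be, bf, cd, cf, de, df, ef
  2-simplices (8): abc, abe, acd, ade, bcf, bef, cdf, def

giving chain groups C_0 ≅ Z^6, C_1 ≅ Z^12, C_2 ≅ Z^8.

∂_1: C_1 → C_0 is given by ∂[p,q] = [q] − [p].
As a 6×12 matrix over Z this has rank 5, with invariant factors (1,1,1,1,1).

Boundary ∂_2: C_2 → C_1 sends each 2-simplex [p,q,r] to [q,r] − [p,r] + [p,q]. For instance
  ∂cdf = df − cf + cd,
  ∂def = ef − df + de.
The 12×8 boundary matrix has rank 7 and Smith normal form diag(1,1,1,1,1,1,1).

Computing H_k = (kernel of ∂_k) / (image of ∂_{k+1}):

  H_0: rank C_0 − rank ∂_1 = 6 − 5 = 1, and the invariant factors of ∂_1 are all 1, so H_0 = Z.
  H_1: rank ker ∂_1 − rank ∂_2 = (12 − 5) − 7 = 0, and the invariant factors of ∂_2 are all 1, so H_1 = 0.
  H_2: rank ker ∂_2 − rank ∂_3 = (8 − 7) − 0 = 1, and there is no ∂_3, so H_2 = Z.

As a check, the Euler characteristic is 6 − 12 + 8 = 2, which agrees with 1 − 0 + 1 = 2.
(K is a triangulation of the 2-sphere S^2.)

Hence the Betti numbers are b_0 = 1, b_1 = 0, b_2 = 1.

b_0 = 1, b_1 = 0, b_2 = 1.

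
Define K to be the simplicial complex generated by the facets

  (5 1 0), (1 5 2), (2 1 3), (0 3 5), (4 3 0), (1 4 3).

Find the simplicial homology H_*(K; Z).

K has 6 vertices, 12 edges, 6 triangles.
rank ∂_0 = 0, rank ∂_1 = 5 ⇒ b_0 = 6 − 0 − 5 = 1; all invariant factors of ∂_1 are 1 so no torsion. So H_0 = Z.
rank ∂_1 = 5, rank ∂_2 = 6 ⇒ b_1 = 12 − 5 − 6 = 1; all invariant factors of ∂_2 are 1 so no torsion. So H_1 = Z.
rank ∂_2 = 6, rank ∂_3 = 0 ⇒ b_2 = 6 − 6 − 0 = 0. So H_2 = 0.

H_0 ≅ Z,  H_1 ≅ Z,  H_2 = 0.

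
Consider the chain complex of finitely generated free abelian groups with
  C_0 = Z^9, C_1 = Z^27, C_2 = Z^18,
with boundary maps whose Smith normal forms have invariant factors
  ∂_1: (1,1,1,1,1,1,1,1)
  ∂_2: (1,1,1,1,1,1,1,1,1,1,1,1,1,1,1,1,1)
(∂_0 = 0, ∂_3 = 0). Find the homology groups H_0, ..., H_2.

H_0: b_0 = 9 − 0 − 8 = 1; torsion from ∂_1 factors > 1: none. So H_0 ≅ Z.
H_1: b_1 = 27 − 8 − 17 = 2; torsion from ∂_2 factors > 1: none. So H_1 ≅ Z^2.
H_2: b_2 = 18 − 17 − 0 = 1; torsion from ∂_3 factors > 1: none. So H_2 ≅ Z.

H_0 ≅ Z,  H_1 ≅ Z^2,  H_2 ≅ Z.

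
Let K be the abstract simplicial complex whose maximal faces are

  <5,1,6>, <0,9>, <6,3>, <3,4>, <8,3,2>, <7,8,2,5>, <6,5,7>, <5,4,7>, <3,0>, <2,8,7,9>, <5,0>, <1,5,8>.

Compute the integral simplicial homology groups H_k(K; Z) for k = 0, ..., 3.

H_0 ≅ Z,  H_1 ≅ Z^4,  H_2 = 0,  H_3 = 0.

Fix the vertex order 0 < 1 < 2 < 3 < 4 < 5 < 6 < 7 < 8 < 9 and write every simplex with vertices in increasing order. Then dim K = 3 and the simplices of K are:

  0-simplices (10): [0], [1], [2], [3], [4], [5], [6], [7], [8], [9]
  1-simplices (23): [0,3], [0,5], [0,9], [1,5], [1,6], [1,8], [2,3], [2,5], [2,7], [2,8], [2,9], [3,4], [3,6], [3,8], [4,5], [4,7], [5,6], [5,7], [5,8], [6,7], [7,8], [7,9], [8,9]
  2-simplices (12): [1,5,6], [1,5,8], [2,3,8], [2,5,7], [2,5,8], [2,7,8], [2,7,9], [2,8,9], [4,5,7], [5,6,7], [5,7,8], [7,8,9]
  3-simplices (2): [2,5,7,8], [2,7,8,9]

so the chain groups are C_0 ≅ Z^10, C_1 ≅ Z^23, C_2 ≅ Z^12, C_3 ≅ Z^2.

The boundary map ∂_1: C_1 → C_0 is given by ∂[p,q] = [q] − [p].
As a 10×23 matrix over Z this has rank 9, with invariant factors (1,1,1,1,1,1,1,1,1).

The boundary map ∂_2: C_2 → C_1 acts by ∂[p,q,r] = [q,r] − [p,r] + [p,q]. For instance
  ∂[1,5,6] = [5,6] − [1,6] + [1,5],
  ∂[4,5,7] = [5,7] − [4,7] + [4,5].
This gives a 23×12 integer matrix of rank 10; reducing to Smith normal form yields diagonal entries (1,1,1,1,1,1,1,1,1,1).

Boundary ∂_3: C_3 → C_2 sends each 3-simplex σ to the alternating sum Σ_i (−1)^i (σ with its i-th vertex removed). For instance
  ∂[2,7,8,9] = [7,8,9] − [2,8,9] + [2,7,9] − [2,7,8],
  ∂[2,5,7,8] = [5,7,8] − [2,7,8] + [2,5,8] − [2,5,7].
The resulting 12×2 matrix has rank 2, and its Smith normal form has invariant factors (1,1).

Now H_k = ker ∂_k / im ∂_{k+1}, so:

  H_0: rank C_0 − rank ∂_1 = 10 − 9 = 1, and the invariant factors of ∂_1 are all 1, so H_0 = Z.
  H_1: rank ker ∂_1 − rank ∂_2 = (23 − 9) − 10 = 4, and the invariant factors of ∂_2 are all 1, so H_1 = Z^4.
  H_2: rank ker ∂_2 − rank ∂_3 = (12 − 10) − 2 = 0, and the invariant factors of ∂_3 are all 1, so H_2 = 0.
  H_3: rank ker ∂_3 − rank ∂_4 = (2 − 2) − 0 = 0, and there is no ∂_4, so H_3 = 0.

As a check, the Euler characteristic is 10 − 23 + 12 − 2 = -3, which agrees with 1 − 4 + 0 − 0 = -3.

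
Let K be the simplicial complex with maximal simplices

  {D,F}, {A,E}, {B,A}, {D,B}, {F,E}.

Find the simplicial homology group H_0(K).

K has 5 vertices, 5 edges.
rank ∂_0 = 0, rank ∂_1 = 4 ⇒ b_0 = 5 − 0 − 4 = 1; all invariant factors of ∂_1 are 1 so no torsion. So H_0 = Z.

H_0 = Z.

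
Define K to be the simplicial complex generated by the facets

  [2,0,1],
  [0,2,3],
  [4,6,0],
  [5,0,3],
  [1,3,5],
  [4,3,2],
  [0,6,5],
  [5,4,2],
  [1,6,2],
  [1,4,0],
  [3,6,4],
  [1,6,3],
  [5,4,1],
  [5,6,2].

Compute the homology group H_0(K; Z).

We work with the vertex ordering 0 < 1 < 2 < 3 < 4 < 5 < 6. The simplices of K, each written with vertices in increasing order, are:

  0-simplices (7): [0], [1], [2], [3], [4], [5], [6]
  1-simplices (21): [0,1], [0,2], [0,3], [0,4], [0,5], [0,6], [1,2], [1,3], [1,4], [1,5], [1,6], [2,3], [2,4], [2,5], [2,6], [3,4], [3,5], [3,6], [4,5], [4,6], [5,6]
  2-simplices (14): [0,1,2], [0,1,4], [0,2,3], [0,3,5], [0,4,6], [0,5,6], [1,2,6], [1,3,5], [1,3,6], [1,4,5], [2,3,4], [2,4,5], [2,5,6], [3,4,6]

giving chain groups C_0 ≅ Z^7, C_1 ≅ Z^21, C_2 ≅ Z^14.

The boundary map ∂_1: C_1 → C_0 is given by ∂[p,q] = [q] − [p]. For instance
  ∂[1,2] = [2] − [1].
This gives a 7×21 integer matrix of rank 6; reducing to Smith normal form yields diagonal entries (1,1,1,1,1,1).

The boundary map ∂_2: C_2 → C_1 sends each 2-simplex [p,q,r] to [q,r] − [p,r] + [p,q]. For instance
  ∂[0,4,6] = [4,6] − [0,6] + [0,4],
  ∂[0,1,4] = [1,4] − [0,4] + [0,1].
This gives a 21×14 integer matrix of rank 13; reducing to Smith normal form yields diagonal entries (1,1,1,1,1,1,1,1,1,1,1,1,1).

Computing H_k = (kernel of ∂_k) / (image of ∂_{k+1}):

  H_0: rank C_0 − rank ∂_1 = 7 − 6 = 1, and the invariant factors of ∂_1 are all 1, so H_0 = Z.

(K is a triangulation of the torus T^2.)

H_0 ≅ Z.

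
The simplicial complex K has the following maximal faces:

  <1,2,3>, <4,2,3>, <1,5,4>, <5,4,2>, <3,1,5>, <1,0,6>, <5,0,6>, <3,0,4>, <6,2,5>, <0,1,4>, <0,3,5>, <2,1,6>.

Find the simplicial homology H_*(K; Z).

K has 7 vertices, 18 edges, 12 triangles.
rank ∂_0 = 0, rank ∂_1 = 6 ⇒ b_0 = 7 − 0 − 6 = 1; all invariant factors of ∂_1 are 1 so no torsion. So H_0 = Z.
rank ∂_1 = 6, rank ∂_2 = 12 ⇒ b_1 = 18 − 6 − 12 = 0; ∂_2 has invariant factor(s) [2] giving torsion. So H_1 = Z/2.
rank ∂_2 = 12, rank ∂_3 = 0 ⇒ b_2 = 12 − 12 − 0 = 0. So H_2 = 0.

H_0 ≅ Z,  H_1 ≅ Z/2,  H_2 = 0.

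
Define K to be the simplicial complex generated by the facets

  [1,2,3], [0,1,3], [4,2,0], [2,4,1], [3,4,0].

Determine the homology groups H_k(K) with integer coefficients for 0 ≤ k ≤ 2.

We work with the vertex ordering 0 < 1 < 2 < 3 < 4. The simplices of K, each written with vertices in increasing order, are:

  0-simplices (5): [0], [1], [2], [3], [4]
  1-simplices (10): [0,1], [0,2], [0,3], [0,4], [1,2], [1,3], [1,4], [2,3], [2,4], [3,4]
  2-simplices (5): [0,1,3], [0,2,4], [0,3,4], [1,2,3], [1,2,4]

so the chain groups are C_0 ≅ Z^5, C_1 ≅ Z^10, C_2 ≅ Z^5.

The boundary map ∂_1: C_1 → C_0 maps an edge to its endpoints' difference, ∂[p,q] = q − p.
The 5×10 boundary matrix has rank 4 and Smith normal form diag(1,1,1,1).

∂_2: C_2 → C_1 acts by ∂[p,q,r] = [q,r] − [p,r] + [p,q]. For instance
  ∂[0,3,4] = [3,4] − [0,4] + [0,3],
  ∂[0,2,4] = [2,4] − [0,4] + [0,2].
The 10×5 boundary matrix has rank 5 and Smith normal form diag(1,1,1,1,1).

Reading off H_k = ker ∂_k / im ∂_{k+1}:

  H_0: rank C_0 − rank ∂_1 = 5 − 4 = 1, and the invariant factors of ∂_1 are all 1, so H_0 ≅ Z.
  H_1: rank ker ∂_1 − rank ∂_2 = (10 − 4) − 5 = 1, and the invariant factors of ∂_2 are all 1, so H_1 ≅ Z.
  H_2: rank ker ∂_2 − rank ∂_3 = (5 − 5) − 0 = 0, and there is no ∂_3, so H_2 ≅ 0.

As a check, the Euler characteristic is 5 − 10 + 5 = 0, which agrees with 1 − 1 + 0 = 0.

H_0 = Z,  H_1 = Z,  H_2 = 0.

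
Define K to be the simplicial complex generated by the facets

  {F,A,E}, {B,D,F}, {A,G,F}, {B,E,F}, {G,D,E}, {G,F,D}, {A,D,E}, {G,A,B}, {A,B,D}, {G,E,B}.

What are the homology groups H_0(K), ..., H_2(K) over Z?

H_0 = Z,  H_1 = Z/2,  H_2 = 0.

Take the total order A < B < D < E < F < G on the vertex set. Then K (dimension 2) consists of the simplices:

  0-simplices (6): A, B, D, E, F, G
  1-simplices (15): AB, AD, AE, AF, AG, BD, BE, BF, BG, DE, DF, DG, EF, EG, FG
  2-simplices (10): ABD, ABG, ADE, AEF, AFG, BDF, BEF, BEG, DEG, DFG

so the chain groups are C_0 ≅ Z^6, C_1 ≅ Z^15, C_2 ≅ Z^10.

Boundary ∂_1: C_1 → C_0 sends each edge [p,q] (with p < q) to q − p.
This gives a 6×15 integer matrix of rank 5; reducing to Smith normal form yields diagonal entries (1,1,1,1,1).

Boundary ∂_2: C_2 → C_1 sends each 2-simplex [p,q,r] to [q,r] − [p,r] + [p,q]. For instance
  ∂BEG = EG − BG + BE,
  ∂AFG = FG − AG + AF.
The resulting 15×10 matrix has rank 10, and its Smith normal form has invariant factors (1,1,1,1,1,1,1,1,1,2).

Computing H_k = (kernel of ∂_k) / (image of ∂_{k+1}):

  H_0: rank C_0 − rank ∂_1 = 6 − 5 = 1, and the invariant factors of ∂_1 are all 1, so H_0 = Z.
  H_1: rank ker ∂_1 − rank ∂_2 = (15 − 5) − 10 = 0, and ∂_2 has invariant factor 2 > 1, so H_1 = Z/2.
  H_2: rank ker ∂_2 − rank ∂_3 = (10 − 10) − 0 = 0, and there is no ∂_3, so H_2 = 0.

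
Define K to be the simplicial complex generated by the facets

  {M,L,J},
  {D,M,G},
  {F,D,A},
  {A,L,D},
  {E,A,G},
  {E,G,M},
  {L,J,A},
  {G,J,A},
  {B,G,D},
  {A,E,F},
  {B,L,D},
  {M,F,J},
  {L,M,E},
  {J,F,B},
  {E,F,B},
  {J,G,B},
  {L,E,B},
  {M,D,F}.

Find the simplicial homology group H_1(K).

H_1 = Z^2.

Take the total order A < B < D < E < F < G < J < L < M on the vertex set. Then K (dimension 2) consists of the simplices:

  0-simplices (9): A, B, D, E, F, G, J, L, M
  1-simplices (27): AD, AE, AF, AG, AJ, AL, BD, BE, BF, BG, BJ, BL, DF, DG, DL, DM, EF, EG, EL, EM, FJ, FM, GJ, GM, JL, JM, LM
  2-simplices (18): ADF, ADL, AEF, AEG, AGJ, AJL, BDG, BDL, BEF, BEL, BFJ, BGJ, DFM, DGM, EGM, ELM, FJM, JLM

giving chain groups C_0 ≅ Z^9, C_1 ≅ Z^27, C_2 ≅ Z^18.

The boundary map ∂_1: C_1 → C_0 sends each edge [p,q] (with p < q) to q − p. For instance
  ∂GM = M − G.
As a 9×27 matrix over Z this has rank 8, with invariant factors (1,1,1,1,1,1,1,1).

The boundary map ∂_2: C_2 → C_1 acts by ∂[p,q,r] = [q,r] − [p,r] + [p,q]. For instance
  ∂AJL = JL − AL + AJ,
  ∂AEG = EG − AG + AE.
The resulting 27×18 matrix has rank 17, and its Smith normal form has invariant factors (1,1,1,1,1,1,1,1,1,1,1,1,1,1,1,1,1).

From H_k ≅ ker(∂_k) / im(∂_{k+1}) we obtain:

  H_1: rank ker ∂_1 − rank ∂_2 = (27 − 8) − 17 = 2, and the invariant factors of ∂_2 are all 1, so H_1 ≅ Z^2.

(K is a triangulation of the torus T^2.)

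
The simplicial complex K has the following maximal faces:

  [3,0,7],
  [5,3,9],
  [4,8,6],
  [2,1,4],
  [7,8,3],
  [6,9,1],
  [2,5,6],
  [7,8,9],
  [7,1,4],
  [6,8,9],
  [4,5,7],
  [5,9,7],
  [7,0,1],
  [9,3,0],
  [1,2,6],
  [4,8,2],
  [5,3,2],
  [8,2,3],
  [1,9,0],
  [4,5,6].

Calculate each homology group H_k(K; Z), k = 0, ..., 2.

Order the vertices as 0 < 1 < 2 < 3 < 4 < 5 < 6 < 7 < 8 < 9. Listing each simplex with vertices in this order, K has dimension 2 with simplices:

  0-simplices (10): [0], [1], [2], [3], [4], [5], [6], [7], [8], [9]
  1-simplices (30): (30 of them)
  2-simplices (20): (20 of them)

so the chain groups are C_0 ≅ Z^10, C_1 ≅ Z^30, C_2 ≅ Z^20.

Boundary ∂_1: C_1 → C_0 is given by ∂[p,q] = [q] − [p].
The 10×30 boundary matrix has rank 9 and Smith normal form diag(1,1,1,1,1,1,1,1,1).

The boundary map ∂_2: C_2 → C_1 sends each 2-simplex [p,q,r] to [q,r] − [p,r] + [p,q]. For instance
  ∂[3,5,9] = [5,9] − [3,9] + [3,5],
  ∂[0,3,7] = [3,7] − [0,7] + [0,3].
This gives a 30×20 integer matrix of rank 20; reducing to Smith normal form yields diagonal entries (1,1,1,1,1,1,1,1,1,1,1,1,1,1,1,1,1,1,1,2).

Reading off H_k = ker ∂_k / im ∂_{k+1}:

  H_0: rank C_0 − rank ∂_1 = 10 − 9 = 1, and the invariant factors of ∂_1 are all 1, so H_0 = Z.
  H_1: rank ker ∂_1 − rank ∂_2 = (30 − 9) − 20 = 1, and ∂_2 has invariant factor 2 > 1, so H_1 = Z ⊕ Z/2.
  H_2: rank ker ∂_2 − rank ∂_3 = (20 − 20) − 0 = 0, and there is no ∂_3, so H_2 = 0.

As a check, the Euler characteristic is 10 − 30 + 20 = 0, which agrees with 1 − 1 + 0 = 0.
(K is a triangulation of the Klein bottle.)

H_0 = Z,  H_1 = Z ⊕ Z/2,  H_2 = 0.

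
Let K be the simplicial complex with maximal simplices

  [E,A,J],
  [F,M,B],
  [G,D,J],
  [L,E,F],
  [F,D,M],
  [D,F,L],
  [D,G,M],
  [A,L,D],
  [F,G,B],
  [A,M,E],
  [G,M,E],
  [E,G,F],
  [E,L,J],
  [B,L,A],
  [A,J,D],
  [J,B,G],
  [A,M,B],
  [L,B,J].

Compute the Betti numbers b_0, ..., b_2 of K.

b_0 = 1, b_1 = 1, b_2 = 0.

Take the total order A < B < D < E < F < G < J < L < M on the vertex set. Then K (dimension 2) consists of the simplices:

  0-simplices (9): A, B, D, E, F, G, J, L, M
  1-simplices (27): AB, AD, AE, AJ, AL, AM, BF, BG, BJ, BL, BM, DF, DG, DJ, DL, DM, EF, EG, EJ, EL, EM, FG, FL, FM, GJ, GM, JL
  2-simplices (18): ABL, ABM, ADJ, ADL, AEJ, AEM, BFG, BFM, BGJ, BJL, DFL, DFM, DGJ, DGM, EFG, EFL, EGM, EJL

Hence C_0 ≅ Z^9, C_1 ≅ Z^27, C_2 ≅ Z^18.

The boundary map ∂_1: C_1 → C_0 sends each edge [p,q] (with p < q) to q − p. For instance
  ∂AE = E − A.
The 9×27 boundary matrix has rank 8 and Smith normal form diag(1,1,1,1,1,1,1,1).

The boundary map ∂_2: C_2 → C_1 sends each 2-simplex [p,q,r] to [q,r] − [p,r] + [p,q]. For instance
  ∂DFL = FL − DL + DF,
  ∂EGM = GM − EM + EG.
The resulting 27×18 matrix has rank 18, and its Smith normal form has invariant factors (1,1,1,1,1,1,1,1,1,1,1,1,1,1,1,1,1,2).

Reading off H_k = ker ∂_k / im ∂_{k+1}:

  H_0: rank C_0 − rank ∂_1 = 9 − 8 = 1, and the invariant factors of ∂_1 are all 1, so H_0 = Z.
  H_1: rank ker ∂_1 − rank ∂_2 = (27 − 8) − 18 = 1, and ∂_2 has invariant factor 2 > 1, so H_1 = Z × Z/2.
  H_2: rank ker ∂_2 − rank ∂_3 = (18 − 18) − 0 = 0, and there is no ∂_3, so H_2 = 0.

Hence the Betti numbers are b_0 = 1, b_1 = 1, b_2 = 0.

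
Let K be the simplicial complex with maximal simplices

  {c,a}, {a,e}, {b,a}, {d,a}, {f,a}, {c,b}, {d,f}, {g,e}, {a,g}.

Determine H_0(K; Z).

H_0 ≅ Z.

Fix the vertex order a < b < c < d < e < f < g and write every simplex with vertices in increasing order. Then dim K = 1 and the simplices of K are:

  0-simplices (7): a, b, c, d, e, f, g
  1-simplices (9): ab, ac, ad, ae, af, ag, bc, df, eg

giving chain groups C_0 ≅ Z^7, C_1 ≅ Z^9.

The boundary map ∂_1: C_1 → C_0 sends each edge [p,q] (with p < q) to q − p. For instance
  ∂eg = g − e.
As a 7×9 matrix over Z this has rank 6, with invariant factors (1,1,1,1,1,1).

Computing H_k = (kernel of ∂_k) / (image of ∂_{k+1}):

  H_0: rank C_0 − rank ∂_1 = 7 − 6 = 1, and the invariant factors of ∂_1 are all 1, so H_0 ≅ Z.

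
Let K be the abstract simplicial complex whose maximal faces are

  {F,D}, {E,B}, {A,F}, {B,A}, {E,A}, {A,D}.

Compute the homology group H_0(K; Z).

Take the total order A < B < D < E < F on the vertex set. Then K (dimension 1) consists of the simplices:

  0-simplices (5): A, B, D, E, F
  1-simplices (6): AB, AD, AE, AF, BE, DF

giving chain groups C_0 ≅ Z^5, C_1 ≅ Z^6.

∂_1: C_1 → C_0 maps an edge to its endpoints' difference, ∂[p,q] = q − p.
The 5×6 boundary matrix has rank 4 and Smith normal form diag(1,1,1,1).

Now H_k = ker ∂_k / im ∂_{k+1}, so:

  H_0: rank C_0 − rank ∂_1 = 5 − 4 = 1, and the invariant factors of ∂_1 are all 1, so H_0 = Z.

H_0 ≅ Z.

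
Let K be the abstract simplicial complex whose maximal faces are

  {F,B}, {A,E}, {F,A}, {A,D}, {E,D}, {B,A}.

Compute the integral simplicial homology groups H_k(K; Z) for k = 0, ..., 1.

H_0 ≅ Z,  H_1 ≅ Z^2.

Take the total order A < B < D < E < F on the vertex set. Then K (dimension 1) consists of the simplices:

  0-simplices (5): A, B, D, E, F
  1-simplices (6): AB, AD, AE, AF, BF, DE

so the chain groups are C_0 ≅ Z^5, C_1 ≅ Z^6.

The boundary map ∂_1: C_1 → C_0 sends each edge [p,q] (with p < q) to q − p.
This gives a 5×6 integer matrix of rank 4; reducing to Smith normal form yields diagonal entries (1,1,1,1).

Computing H_k = (kernel of ∂_k) / (image of ∂_{k+1}):

  H_0: rank C_0 − rank ∂_1 = 5 − 4 = 1, and the invariant factors of ∂_1 are all 1, so H_0 = Z.
  H_1: rank ker ∂_1 − rank ∂_2 = (6 − 4) − 0 = 2, and there is no ∂_2, so H_1 = Z^2.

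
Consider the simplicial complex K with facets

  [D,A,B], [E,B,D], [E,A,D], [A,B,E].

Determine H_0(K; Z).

Fix the vertex order A < B < D < E and write every simplex with vertices in increasing order. Then dim K = 2 and the simplices of K are:

  0-simplices (4): A, B, D, E
  1-simplices (6): AB, AD, AE, BD, BE, DE
  2-simplices (4): ABD, ABE, ADE, BDE

so the chain groups are C_0 ≅ Z^4, C_1 ≅ Z^6, C_2 ≅ Z^4.

Boundary ∂_1: C_1 → C_0 is given by ∂[p,q] = [q] − [p]. For instance
  ∂DE = E − D.
The resulting 4×6 matrix has rank 3, and its Smith normal form has invariant factors (1,1,1).

Boundary ∂_2: C_2 → C_1 acts by ∂[p,q,r] = [q,r] − [p,r] + [p,q]. For instance
  ∂ADE = DE − AE + AD,
  ∂BDE = DE − BE + BD.
This gives a 6×4 integer matrix of rank 3; reducing to Smith normal form yields diagonal entries (1,1,1).

Reading off H_k = ker ∂_k / im ∂_{k+1}:

  H_0: rank C_0 − rank ∂_1 = 4 − 3 = 1, and the invariant factors of ∂_1 are all 1, so H_0 ≅ Z.

H_0 ≅ Z.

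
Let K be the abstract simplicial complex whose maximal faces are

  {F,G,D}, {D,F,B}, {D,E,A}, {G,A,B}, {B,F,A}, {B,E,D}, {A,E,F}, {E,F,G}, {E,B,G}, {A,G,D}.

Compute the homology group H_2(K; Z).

H_2 ≅ 0.

Fix the vertex order A < B < D < E < F < G and write every simplex with vertices in increasing order. Then dim K = 2 and the simplices of K are:

  0-simplices (6): A, B, D, E, F, G
  1-simplices (15): AB, AD, AE, AF, AG, BD, BE, BF, BG, DE, DF, DG, EF, EG, FG
  2-simplices (10): ABF, ABG, ADE, ADG, AEF, BDE, BDF, BEG, DFG, EFG

Hence C_0 ≅ Z^6, C_1 ≅ Z^15, C_2 ≅ Z^10.

The boundary map ∂_1: C_1 → C_0 sends each edge [p,q] (with p < q) to q − p.
This gives a 6×15 integer matrix of rank 5; reducing to Smith normal form yields diagonal entries (1,1,1,1,1).

Boundary ∂_2: C_2 → C_1 sends each 2-simplex [p,q,r] to [q,r] − [p,r] + [p,q]. For instance
  ∂BEG = EG − BG + BE,
  ∂BDF = DF − BF + BD.
The resulting 15×10 matrix has rank 10, and its Smith normal form has invariant factors (1,1,1,1,1,1,1,1,1,2).

Computing H_k = (kernel of ∂_k) / (image of ∂_{k+1}):

  H_2: rank ker ∂_2 − rank ∂_3 = (10 − 10) − 0 = 0, and there is no ∂_3, so H_2 ≅ 0.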